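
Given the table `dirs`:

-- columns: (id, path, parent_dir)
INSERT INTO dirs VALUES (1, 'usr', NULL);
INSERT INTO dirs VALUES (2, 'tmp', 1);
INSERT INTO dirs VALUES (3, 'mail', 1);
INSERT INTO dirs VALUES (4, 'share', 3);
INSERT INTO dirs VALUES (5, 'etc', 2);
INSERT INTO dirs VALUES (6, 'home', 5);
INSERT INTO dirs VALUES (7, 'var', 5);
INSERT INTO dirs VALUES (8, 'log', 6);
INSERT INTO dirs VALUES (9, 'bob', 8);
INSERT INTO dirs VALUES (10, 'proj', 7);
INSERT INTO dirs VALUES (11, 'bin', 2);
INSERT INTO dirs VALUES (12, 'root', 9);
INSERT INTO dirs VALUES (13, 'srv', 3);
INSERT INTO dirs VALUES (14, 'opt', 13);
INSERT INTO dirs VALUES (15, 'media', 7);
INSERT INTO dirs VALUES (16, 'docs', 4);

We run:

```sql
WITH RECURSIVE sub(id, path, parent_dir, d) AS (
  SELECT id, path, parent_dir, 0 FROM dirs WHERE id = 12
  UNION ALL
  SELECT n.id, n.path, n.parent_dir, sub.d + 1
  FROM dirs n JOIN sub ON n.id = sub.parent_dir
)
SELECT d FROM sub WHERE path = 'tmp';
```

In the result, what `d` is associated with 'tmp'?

5

Base: id=12 (root), parent_dir=9, d 0.
Iteration 1: join on id=9 -> bob (id 9, parent_dir=8, d 1).
Iteration 2: join on id=8 -> log (id 8, parent_dir=6, d 2).
Iteration 3: join on id=6 -> home (id 6, parent_dir=5, d 3).
Iteration 4: join on id=5 -> etc (id 5, parent_dir=2, d 4).
Iteration 5: join on id=2 -> tmp (id 2, parent_dir=1, d 5).
Iteration 6: join on id=1 -> usr (id 1, parent_dir=NULL, d 6).
Iteration 7: parent_dir is NULL; no match; recursion stops.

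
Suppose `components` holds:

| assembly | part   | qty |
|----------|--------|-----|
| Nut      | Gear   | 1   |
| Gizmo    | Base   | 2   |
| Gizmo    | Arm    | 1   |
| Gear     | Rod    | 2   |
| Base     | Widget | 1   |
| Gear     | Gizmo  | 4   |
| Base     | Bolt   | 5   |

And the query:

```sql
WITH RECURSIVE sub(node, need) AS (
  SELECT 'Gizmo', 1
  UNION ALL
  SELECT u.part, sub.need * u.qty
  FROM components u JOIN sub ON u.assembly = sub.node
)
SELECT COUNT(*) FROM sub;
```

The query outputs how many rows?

Base: (Gizmo, need=1).
Iteration 1: components of {Gizmo} -> Arm = 1*1 = 1, Base = 1*2 = 2.
Iteration 2: components of {Arm,Base} -> Bolt = 2*5 = 10, Widget = 2*1 = 2.
Iteration 3: no further components; recursion stops.
Total rows emitted: 5.

5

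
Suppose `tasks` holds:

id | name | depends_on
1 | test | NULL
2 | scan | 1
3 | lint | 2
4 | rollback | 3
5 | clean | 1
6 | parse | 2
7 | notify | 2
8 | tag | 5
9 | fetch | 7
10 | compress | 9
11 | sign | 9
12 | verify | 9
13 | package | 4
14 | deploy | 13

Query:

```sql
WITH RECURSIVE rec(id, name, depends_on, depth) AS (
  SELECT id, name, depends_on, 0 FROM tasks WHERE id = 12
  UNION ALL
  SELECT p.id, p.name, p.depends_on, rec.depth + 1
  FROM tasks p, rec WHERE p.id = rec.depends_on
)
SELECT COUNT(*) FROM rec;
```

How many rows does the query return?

Base: id=12 (verify), depends_on=9, depth 0.
Iteration 1: join on id=9 -> fetch (id 9, depends_on=7, depth 1).
Iteration 2: join on id=7 -> notify (id 7, depends_on=2, depth 2).
Iteration 3: join on id=2 -> scan (id 2, depends_on=1, depth 3).
Iteration 4: join on id=1 -> test (id 1, depends_on=NULL, depth 4).
Iteration 5: depends_on is NULL; no match; recursion stops.
Total rows emitted: 5.

5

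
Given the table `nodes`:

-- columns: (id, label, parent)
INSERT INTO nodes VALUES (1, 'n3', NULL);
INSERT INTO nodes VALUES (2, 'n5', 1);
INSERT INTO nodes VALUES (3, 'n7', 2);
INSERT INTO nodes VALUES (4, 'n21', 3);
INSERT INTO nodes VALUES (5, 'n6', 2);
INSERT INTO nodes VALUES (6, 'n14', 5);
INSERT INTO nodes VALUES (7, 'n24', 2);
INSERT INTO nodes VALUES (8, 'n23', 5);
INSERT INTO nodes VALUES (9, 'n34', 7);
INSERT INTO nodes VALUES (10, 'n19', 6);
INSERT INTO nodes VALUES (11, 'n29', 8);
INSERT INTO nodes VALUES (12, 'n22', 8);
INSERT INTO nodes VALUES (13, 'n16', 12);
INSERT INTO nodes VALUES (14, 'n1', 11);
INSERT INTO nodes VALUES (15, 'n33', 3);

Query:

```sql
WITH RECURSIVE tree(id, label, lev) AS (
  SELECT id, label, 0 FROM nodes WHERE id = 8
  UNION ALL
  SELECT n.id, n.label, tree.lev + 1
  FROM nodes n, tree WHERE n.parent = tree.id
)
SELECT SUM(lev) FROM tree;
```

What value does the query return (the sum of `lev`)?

Base: id=8 (n23) at lev 0.
Iteration 1: rows with parent in {8} -> n29 (id 11, lev 1), n22 (id 12, lev 1).
Iteration 2: rows with parent in {11,12} -> n16 (id 13, lev 2), n1 (id 14, lev 2).
Iteration 3: no rows with parent in {13,14}; recursion stops.
SUM(lev) = 0 + 1 + 1 + 2 + 2 = 6.

6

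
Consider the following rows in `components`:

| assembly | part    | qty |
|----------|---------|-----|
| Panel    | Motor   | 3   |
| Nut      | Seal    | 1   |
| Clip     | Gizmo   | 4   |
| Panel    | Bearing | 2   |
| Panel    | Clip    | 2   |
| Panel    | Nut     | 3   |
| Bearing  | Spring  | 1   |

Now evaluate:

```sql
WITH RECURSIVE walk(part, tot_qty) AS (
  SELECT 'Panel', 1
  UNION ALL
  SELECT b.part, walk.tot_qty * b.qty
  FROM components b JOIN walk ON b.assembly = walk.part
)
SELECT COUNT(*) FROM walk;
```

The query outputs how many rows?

Base: (Panel, tot_qty=1).
Iteration 1: components of {Panel} -> Bearing = 1*2 = 2, Clip = 1*2 = 2, Motor = 1*3 = 3, Nut = 1*3 = 3.
Iteration 2: components of {Bearing,Clip,Motor,Nut} -> Gizmo = 2*4 = 8, Seal = 3*1 = 3, Spring = 2*1 = 2.
Iteration 3: no further components; recursion stops.
Total rows emitted: 8.

8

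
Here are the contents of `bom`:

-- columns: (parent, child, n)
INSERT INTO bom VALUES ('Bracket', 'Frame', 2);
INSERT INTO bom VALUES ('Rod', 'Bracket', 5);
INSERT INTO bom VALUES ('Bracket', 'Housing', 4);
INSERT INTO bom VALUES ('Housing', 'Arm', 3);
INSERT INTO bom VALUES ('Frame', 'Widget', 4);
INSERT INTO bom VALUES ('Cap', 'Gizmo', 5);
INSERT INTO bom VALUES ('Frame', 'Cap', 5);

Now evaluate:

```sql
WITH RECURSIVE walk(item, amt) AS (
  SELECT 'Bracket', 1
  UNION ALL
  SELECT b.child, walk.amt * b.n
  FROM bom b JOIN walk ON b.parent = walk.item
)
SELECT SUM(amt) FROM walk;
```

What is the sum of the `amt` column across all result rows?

87

Base: (Bracket, amt=1).
Iteration 1: components of {Bracket} -> Frame = 1*2 = 2, Housing = 1*4 = 4.
Iteration 2: components of {Frame,Housing} -> Arm = 4*3 = 12, Cap = 2*5 = 10, Widget = 2*4 = 8.
Iteration 3: components of {Arm,Cap,Widget} -> Gizmo = 10*5 = 50.
Iteration 4: no further components; recursion stops.
SUM(amt) = 1 + 2 + 4 + 10 + 8 + 12 + 50 = 87.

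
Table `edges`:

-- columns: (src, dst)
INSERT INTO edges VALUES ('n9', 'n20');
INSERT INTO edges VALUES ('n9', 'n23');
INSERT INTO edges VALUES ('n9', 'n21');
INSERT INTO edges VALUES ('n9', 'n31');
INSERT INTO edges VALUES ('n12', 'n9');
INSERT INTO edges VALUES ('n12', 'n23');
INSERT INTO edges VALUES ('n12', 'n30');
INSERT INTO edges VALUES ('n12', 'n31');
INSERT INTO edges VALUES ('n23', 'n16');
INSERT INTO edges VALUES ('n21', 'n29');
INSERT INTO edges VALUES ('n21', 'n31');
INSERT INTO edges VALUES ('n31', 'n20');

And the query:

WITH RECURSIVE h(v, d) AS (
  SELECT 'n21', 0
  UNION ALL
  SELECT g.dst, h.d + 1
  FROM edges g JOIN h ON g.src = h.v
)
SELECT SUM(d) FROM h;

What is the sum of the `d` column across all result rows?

4

Base: (n21, d=0).
Iteration 1: edges from {n21} -> (n29, d=1), (n31, d=1).
Iteration 2: edges from {n29,n31} -> (n20, d=2).
Iteration 3: no outgoing edges from {n20}; recursion stops.
SUM(d) = 0 + 1 + 1 + 2 = 4.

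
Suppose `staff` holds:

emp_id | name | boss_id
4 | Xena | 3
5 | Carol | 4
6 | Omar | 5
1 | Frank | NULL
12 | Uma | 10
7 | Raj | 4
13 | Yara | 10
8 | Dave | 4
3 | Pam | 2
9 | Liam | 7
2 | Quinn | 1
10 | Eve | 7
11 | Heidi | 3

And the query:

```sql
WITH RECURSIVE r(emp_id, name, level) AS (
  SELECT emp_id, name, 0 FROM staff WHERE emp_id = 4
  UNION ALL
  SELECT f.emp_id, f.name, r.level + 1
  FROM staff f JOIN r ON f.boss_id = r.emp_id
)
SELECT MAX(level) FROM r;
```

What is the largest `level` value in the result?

Base: emp_id=4 (Xena) at level 0.
Iteration 1: rows with boss_id in {4} -> Carol (id 5, level 1), Raj (id 7, level 1), Dave (id 8, level 1).
Iteration 2: rows with boss_id in {5,7,8} -> Omar (id 6, level 2), Liam (id 9, level 2), Eve (id 10, level 2).
Iteration 3: rows with boss_id in {6,9,10} -> Uma (id 12, level 3), Yara (id 13, level 3).
Iteration 4: no rows with boss_id in {12,13}; recursion stops.
level values: 0, 1, 1, 1, 2, 2, 2, 3, 3; the maximum is 3.

3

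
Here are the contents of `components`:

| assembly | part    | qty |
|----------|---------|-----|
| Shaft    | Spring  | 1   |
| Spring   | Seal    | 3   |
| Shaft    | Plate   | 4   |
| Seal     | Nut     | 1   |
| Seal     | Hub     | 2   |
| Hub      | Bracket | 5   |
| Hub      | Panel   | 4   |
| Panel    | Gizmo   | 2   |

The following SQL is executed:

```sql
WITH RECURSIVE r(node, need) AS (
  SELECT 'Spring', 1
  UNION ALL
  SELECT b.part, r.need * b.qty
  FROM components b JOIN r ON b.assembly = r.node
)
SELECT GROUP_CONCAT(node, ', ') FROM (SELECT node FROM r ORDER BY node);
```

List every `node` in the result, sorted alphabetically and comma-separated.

Bracket, Gizmo, Hub, Nut, Panel, Seal, Spring

Base: (Spring, need=1).
Iteration 1: components of {Spring} -> Seal = 1*3 = 3.
Iteration 2: components of {Seal} -> Hub = 3*2 = 6, Nut = 3*1 = 3.
Iteration 3: components of {Hub,Nut} -> Bracket = 6*5 = 30, Panel = 6*4 = 24.
Iteration 4: components of {Bracket,Panel} -> Gizmo = 24*2 = 48.
Iteration 5: no further components; recursion stops.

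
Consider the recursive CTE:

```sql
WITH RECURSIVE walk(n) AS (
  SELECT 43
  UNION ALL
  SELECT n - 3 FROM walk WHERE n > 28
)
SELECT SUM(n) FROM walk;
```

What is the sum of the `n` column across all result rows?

Base: n=43.
Iteration 1: 43 > 28 holds -> n = 43 - 3 = 40.
Iteration 2: 40 > 28 holds -> n = 40 - 3 = 37.
Iteration 3: 37 > 28 holds -> n = 37 - 3 = 34.
Iteration 4: 34 > 28 holds -> n = 34 - 3 = 31.
Iteration 5: 31 > 28 holds -> n = 31 - 3 = 28.
Iteration 6: 28 > 28 fails; recursion stops.
SUM(n) = 43 + 40 + 37 + 34 + 31 + 28 = 213.

213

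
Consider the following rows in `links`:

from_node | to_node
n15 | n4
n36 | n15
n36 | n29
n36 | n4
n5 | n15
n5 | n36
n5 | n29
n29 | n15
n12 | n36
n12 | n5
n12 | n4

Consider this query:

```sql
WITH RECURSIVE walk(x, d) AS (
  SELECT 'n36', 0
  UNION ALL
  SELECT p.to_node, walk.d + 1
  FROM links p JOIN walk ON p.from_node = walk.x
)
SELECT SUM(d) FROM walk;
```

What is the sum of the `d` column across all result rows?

Base: (n36, d=0).
Iteration 1: edges from {n36} -> (n15, d=1), (n29, d=1), (n4, d=1).
Iteration 2: edges from {n15,n29,n4} -> (n15, d=2), (n4, d=2).
Iteration 3: edges from {n15,n4} -> (n4, d=3).
Iteration 4: no outgoing edges from {n4}; recursion stops.
SUM(d) = 0 + 1 + 1 + 1 + 2 + 2 + 3 = 10.

10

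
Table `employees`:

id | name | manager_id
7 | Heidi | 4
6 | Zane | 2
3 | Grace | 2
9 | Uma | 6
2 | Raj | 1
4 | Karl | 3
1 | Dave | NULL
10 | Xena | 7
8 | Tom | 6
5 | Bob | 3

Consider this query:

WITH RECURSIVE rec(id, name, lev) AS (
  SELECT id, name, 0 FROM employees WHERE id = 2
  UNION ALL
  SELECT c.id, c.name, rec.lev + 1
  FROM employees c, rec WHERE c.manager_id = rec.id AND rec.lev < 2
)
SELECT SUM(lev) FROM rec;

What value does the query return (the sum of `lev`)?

Base: id=2 (Raj) at lev 0.
Iteration 1: rows with manager_id in {2} -> Grace (id 3, lev 1), Zane (id 6, lev 1).
Iteration 2: rows with manager_id in {3,6} -> Karl (id 4, lev 2), Bob (id 5, lev 2), Tom (id 8, lev 2), Uma (id 9, lev 2).
Iteration 3: lev < 2 fails for all current rows; recursion stops.
SUM(lev) = 0 + 1 + 1 + 2 + 2 + 2 + 2 = 10.

10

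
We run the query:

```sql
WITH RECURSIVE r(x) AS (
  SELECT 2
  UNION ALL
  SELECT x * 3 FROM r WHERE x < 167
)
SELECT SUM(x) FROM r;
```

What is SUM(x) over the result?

728

Base: x=2.
Iteration 1: 2 < 167 holds -> x = 2 * 3 = 6.
Iteration 2: 6 < 167 holds -> x = 6 * 3 = 18.
Iteration 3: 18 < 167 holds -> x = 18 * 3 = 54.
Iteration 4: 54 < 167 holds -> x = 54 * 3 = 162.
Iteration 5: 162 < 167 holds -> x = 162 * 3 = 486.
Iteration 6: 486 < 167 fails; recursion stops.
SUM(x) = 2 + 6 + 18 + 54 + 162 + 486 = 728.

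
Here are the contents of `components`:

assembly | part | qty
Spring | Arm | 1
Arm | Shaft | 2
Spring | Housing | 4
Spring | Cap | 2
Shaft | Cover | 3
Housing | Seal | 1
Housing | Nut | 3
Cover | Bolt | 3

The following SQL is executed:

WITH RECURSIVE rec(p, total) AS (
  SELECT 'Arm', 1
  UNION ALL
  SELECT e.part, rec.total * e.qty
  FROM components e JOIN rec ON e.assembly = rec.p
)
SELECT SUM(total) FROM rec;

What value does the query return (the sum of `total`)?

27

Base: (Arm, total=1).
Iteration 1: components of {Arm} -> Shaft = 1*2 = 2.
Iteration 2: components of {Shaft} -> Cover = 2*3 = 6.
Iteration 3: components of {Cover} -> Bolt = 6*3 = 18.
Iteration 4: no further components; recursion stops.
SUM(total) = 1 + 2 + 6 + 18 = 27.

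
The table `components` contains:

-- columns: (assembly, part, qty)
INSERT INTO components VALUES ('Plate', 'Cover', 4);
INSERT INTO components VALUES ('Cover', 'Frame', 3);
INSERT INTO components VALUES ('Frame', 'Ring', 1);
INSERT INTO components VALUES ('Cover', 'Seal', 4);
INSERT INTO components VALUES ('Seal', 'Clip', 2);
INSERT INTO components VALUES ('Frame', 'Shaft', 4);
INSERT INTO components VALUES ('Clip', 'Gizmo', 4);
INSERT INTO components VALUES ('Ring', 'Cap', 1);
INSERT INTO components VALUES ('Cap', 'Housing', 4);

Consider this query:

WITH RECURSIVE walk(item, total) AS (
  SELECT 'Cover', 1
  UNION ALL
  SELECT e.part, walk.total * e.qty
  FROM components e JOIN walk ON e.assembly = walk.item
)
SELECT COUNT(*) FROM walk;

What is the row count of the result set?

9

Base: (Cover, total=1).
Iteration 1: components of {Cover} -> Frame = 1*3 = 3, Seal = 1*4 = 4.
Iteration 2: components of {Frame,Seal} -> Clip = 4*2 = 8, Ring = 3*1 = 3, Shaft = 3*4 = 12.
Iteration 3: components of {Clip,Ring,Shaft} -> Cap = 3*1 = 3, Gizmo = 8*4 = 32.
Iteration 4: components of {Cap,Gizmo} -> Housing = 3*4 = 12.
Iteration 5: no further components; recursion stops.
Total rows emitted: 9.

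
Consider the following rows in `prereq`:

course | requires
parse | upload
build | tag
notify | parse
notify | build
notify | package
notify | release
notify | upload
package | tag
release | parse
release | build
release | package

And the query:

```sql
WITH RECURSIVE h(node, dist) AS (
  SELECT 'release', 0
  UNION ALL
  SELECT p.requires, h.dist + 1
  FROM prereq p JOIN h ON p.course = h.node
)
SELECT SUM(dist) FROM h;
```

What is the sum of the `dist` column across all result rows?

Base: (release, dist=0).
Iteration 1: edges from {release} -> (build, dist=1), (package, dist=1), (parse, dist=1).
Iteration 2: edges from {build,package,parse} -> (tag, dist=2) x2, (upload, dist=2). [UNION ALL keeps all 3 new rows, including repeats]
Iteration 3: no outgoing edges from {tag,upload}; recursion stops.
SUM(dist) = 0 + 1 + 1 + 1 + 2 + 2 + 2 = 9.

9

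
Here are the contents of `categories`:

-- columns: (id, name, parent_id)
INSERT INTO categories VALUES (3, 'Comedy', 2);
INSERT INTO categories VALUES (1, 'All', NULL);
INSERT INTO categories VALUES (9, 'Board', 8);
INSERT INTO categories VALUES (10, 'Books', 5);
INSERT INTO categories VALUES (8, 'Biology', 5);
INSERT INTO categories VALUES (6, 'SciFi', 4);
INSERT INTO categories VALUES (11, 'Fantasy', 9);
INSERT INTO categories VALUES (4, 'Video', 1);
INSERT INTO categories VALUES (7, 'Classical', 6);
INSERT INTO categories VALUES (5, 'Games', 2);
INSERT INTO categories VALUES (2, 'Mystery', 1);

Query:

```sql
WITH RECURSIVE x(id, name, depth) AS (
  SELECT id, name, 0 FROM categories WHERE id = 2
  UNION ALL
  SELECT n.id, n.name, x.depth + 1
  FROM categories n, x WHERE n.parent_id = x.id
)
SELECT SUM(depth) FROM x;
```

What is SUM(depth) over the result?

Base: id=2 (Mystery) at depth 0.
Iteration 1: rows with parent_id in {2} -> Comedy (id 3, depth 1), Games (id 5, depth 1).
Iteration 2: rows with parent_id in {3,5} -> Biology (id 8, depth 2), Books (id 10, depth 2).
Iteration 3: rows with parent_id in {8,10} -> Board (id 9, depth 3).
Iteration 4: rows with parent_id in {9} -> Fantasy (id 11, depth 4).
Iteration 5: no rows with parent_id in {11}; recursion stops.
SUM(depth) = 0 + 1 + 1 + 2 + 2 + 3 + 4 = 13.

13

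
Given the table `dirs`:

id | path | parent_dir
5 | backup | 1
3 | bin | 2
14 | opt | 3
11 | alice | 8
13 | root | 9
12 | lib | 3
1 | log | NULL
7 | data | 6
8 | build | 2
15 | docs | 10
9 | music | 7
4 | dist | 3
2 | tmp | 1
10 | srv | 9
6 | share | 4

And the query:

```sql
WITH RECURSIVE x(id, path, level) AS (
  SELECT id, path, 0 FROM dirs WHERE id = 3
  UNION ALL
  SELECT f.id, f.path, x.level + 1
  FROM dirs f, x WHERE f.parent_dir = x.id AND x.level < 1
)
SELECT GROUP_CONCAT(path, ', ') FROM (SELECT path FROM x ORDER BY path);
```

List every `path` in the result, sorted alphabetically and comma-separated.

Base: id=3 (bin) at level 0.
Iteration 1: rows with parent_dir in {3} -> dist (id 4, level 1), lib (id 12, level 1), opt (id 14, level 1).
Iteration 2: level < 1 fails for all current rows; recursion stops.

bin, dist, lib, opt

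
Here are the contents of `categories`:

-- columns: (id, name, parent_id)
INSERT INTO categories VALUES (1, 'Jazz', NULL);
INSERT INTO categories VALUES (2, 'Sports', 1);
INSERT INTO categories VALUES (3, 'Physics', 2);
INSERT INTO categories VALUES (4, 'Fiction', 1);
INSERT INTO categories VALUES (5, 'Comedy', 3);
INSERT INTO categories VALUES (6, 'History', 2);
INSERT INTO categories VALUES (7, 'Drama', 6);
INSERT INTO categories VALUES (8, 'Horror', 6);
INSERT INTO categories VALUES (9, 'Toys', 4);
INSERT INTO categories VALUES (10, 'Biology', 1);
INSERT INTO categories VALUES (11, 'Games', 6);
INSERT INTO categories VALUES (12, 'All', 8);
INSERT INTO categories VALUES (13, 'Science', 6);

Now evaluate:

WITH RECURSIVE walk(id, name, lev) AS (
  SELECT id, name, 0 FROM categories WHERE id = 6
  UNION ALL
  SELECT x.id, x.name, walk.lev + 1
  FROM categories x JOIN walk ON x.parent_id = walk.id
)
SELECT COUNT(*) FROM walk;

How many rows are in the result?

6

Base: id=6 (History) at lev 0.
Iteration 1: rows with parent_id in {6} -> Drama (id 7, lev 1), Horror (id 8, lev 1), Games (id 11, lev 1), Science (id 13, lev 1).
Iteration 2: rows with parent_id in {7,8,11,13} -> All (id 12, lev 2).
Iteration 3: no rows with parent_id in {12}; recursion stops.
Total rows emitted: 6.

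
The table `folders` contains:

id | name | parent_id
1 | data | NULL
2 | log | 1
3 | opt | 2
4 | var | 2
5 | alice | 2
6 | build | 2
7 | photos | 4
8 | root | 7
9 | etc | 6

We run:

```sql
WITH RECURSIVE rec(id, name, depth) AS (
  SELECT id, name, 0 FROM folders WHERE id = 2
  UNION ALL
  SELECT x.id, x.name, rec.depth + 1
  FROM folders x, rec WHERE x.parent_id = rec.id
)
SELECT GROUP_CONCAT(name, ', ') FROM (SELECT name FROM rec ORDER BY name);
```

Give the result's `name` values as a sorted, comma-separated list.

Base: id=2 (log) at depth 0.
Iteration 1: rows with parent_id in {2} -> opt (id 3, depth 1), var (id 4, depth 1), alice (id 5, depth 1), build (id 6, depth 1).
Iteration 2: rows with parent_id in {3,4,5,6} -> photos (id 7, depth 2), etc (id 9, depth 2).
Iteration 3: rows with parent_id in {7,9} -> root (id 8, depth 3).
Iteration 4: no rows with parent_id in {8}; recursion stops.

alice, build, etc, log, opt, photos, root, var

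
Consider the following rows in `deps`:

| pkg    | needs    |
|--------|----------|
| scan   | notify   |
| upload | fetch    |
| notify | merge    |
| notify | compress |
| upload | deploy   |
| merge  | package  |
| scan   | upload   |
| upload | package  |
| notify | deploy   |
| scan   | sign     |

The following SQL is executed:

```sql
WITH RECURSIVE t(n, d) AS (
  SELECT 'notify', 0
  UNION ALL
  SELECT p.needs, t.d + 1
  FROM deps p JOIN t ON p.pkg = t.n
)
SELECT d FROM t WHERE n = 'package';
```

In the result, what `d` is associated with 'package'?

2

Base: (notify, d=0).
Iteration 1: edges from {notify} -> (compress, d=1), (deploy, d=1), (merge, d=1).
Iteration 2: edges from {compress,deploy,merge} -> (package, d=2).
Iteration 3: no outgoing edges from {package}; recursion stops.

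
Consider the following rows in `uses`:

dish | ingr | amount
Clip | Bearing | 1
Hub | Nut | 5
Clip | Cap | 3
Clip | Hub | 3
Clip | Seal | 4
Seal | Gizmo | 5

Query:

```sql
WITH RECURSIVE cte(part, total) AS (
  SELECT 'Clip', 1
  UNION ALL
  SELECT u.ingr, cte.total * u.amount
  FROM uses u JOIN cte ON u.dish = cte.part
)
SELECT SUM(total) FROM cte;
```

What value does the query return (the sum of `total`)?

Base: (Clip, total=1).
Iteration 1: components of {Clip} -> Bearing = 1*1 = 1, Cap = 1*3 = 3, Hub = 1*3 = 3, Seal = 1*4 = 4.
Iteration 2: components of {Bearing,Cap,Hub,Seal} -> Gizmo = 4*5 = 20, Nut = 3*5 = 15.
Iteration 3: no further components; recursion stops.
SUM(total) = 1 + 1 + 4 + 3 + 3 + 20 + 15 = 47.

47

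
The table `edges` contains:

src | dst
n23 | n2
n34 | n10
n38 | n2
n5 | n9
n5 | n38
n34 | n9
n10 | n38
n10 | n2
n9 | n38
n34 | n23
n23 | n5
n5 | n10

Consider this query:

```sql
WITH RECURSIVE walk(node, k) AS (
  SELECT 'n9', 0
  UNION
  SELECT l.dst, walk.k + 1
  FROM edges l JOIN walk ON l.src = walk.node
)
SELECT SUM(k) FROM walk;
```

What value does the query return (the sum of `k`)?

3

Base: (n9, k=0).
Iteration 1: edges from {n9} -> (n38, k=1).
Iteration 2: edges from {n38} -> (n2, k=2).
Iteration 3: no outgoing edges from {n2}; recursion stops.
SUM(k) = 0 + 1 + 2 = 3.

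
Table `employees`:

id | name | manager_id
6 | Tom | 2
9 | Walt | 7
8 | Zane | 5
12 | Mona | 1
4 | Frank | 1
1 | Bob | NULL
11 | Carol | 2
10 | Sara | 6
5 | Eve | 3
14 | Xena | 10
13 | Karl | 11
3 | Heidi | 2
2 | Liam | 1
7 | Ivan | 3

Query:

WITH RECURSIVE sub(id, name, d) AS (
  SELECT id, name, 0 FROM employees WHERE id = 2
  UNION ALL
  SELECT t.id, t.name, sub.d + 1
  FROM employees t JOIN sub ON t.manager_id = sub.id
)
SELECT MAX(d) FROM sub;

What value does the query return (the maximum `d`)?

3

Base: id=2 (Liam) at d 0.
Iteration 1: rows with manager_id in {2} -> Heidi (id 3, d 1), Tom (id 6, d 1), Carol (id 11, d 1).
Iteration 2: rows with manager_id in {3,6,11} -> Eve (id 5, d 2), Ivan (id 7, d 2), Sara (id 10, d 2), Karl (id 13, d 2).
Iteration 3: rows with manager_id in {5,7,10,13} -> Zane (id 8, d 3), Walt (id 9, d 3), Xena (id 14, d 3).
Iteration 4: no rows with manager_id in {8,9,14}; recursion stops.
d values: 0, 1, 1, 1, 2, 2, 2, 2, 3, 3, 3; the maximum is 3.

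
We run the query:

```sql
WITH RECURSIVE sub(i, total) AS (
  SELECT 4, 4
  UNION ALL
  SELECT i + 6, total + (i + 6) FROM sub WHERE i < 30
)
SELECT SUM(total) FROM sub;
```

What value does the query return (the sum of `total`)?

294

Base: i=4, total=4.
Iteration 1: 4 < 30 holds -> i = 4 + 6 = 10, total = 4 + 10 = 14.
Iteration 2: 10 < 30 holds -> i = 10 + 6 = 16, total = 14 + 16 = 30.
Iteration 3: 16 < 30 holds -> i = 16 + 6 = 22, total = 30 + 22 = 52.
Iteration 4: 22 < 30 holds -> i = 22 + 6 = 28, total = 52 + 28 = 80.
Iteration 5: 28 < 30 holds -> i = 28 + 6 = 34, total = 80 + 34 = 114.
Iteration 6: 34 < 30 fails; recursion stops.
SUM(total) = 4 + 14 + 30 + 52 + 80 + 114 = 294.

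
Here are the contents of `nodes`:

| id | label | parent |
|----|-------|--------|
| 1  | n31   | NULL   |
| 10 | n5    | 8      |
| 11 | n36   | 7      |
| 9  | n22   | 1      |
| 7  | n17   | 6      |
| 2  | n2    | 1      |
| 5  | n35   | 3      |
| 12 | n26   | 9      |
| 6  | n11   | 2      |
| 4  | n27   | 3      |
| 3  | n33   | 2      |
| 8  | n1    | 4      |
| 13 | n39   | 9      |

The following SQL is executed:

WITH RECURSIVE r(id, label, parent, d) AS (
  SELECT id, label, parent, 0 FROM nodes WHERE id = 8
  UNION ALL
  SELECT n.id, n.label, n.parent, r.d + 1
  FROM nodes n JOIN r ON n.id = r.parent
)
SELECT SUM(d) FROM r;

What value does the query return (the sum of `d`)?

10

Base: id=8 (n1), parent=4, d 0.
Iteration 1: join on id=4 -> n27 (id 4, parent=3, d 1).
Iteration 2: join on id=3 -> n33 (id 3, parent=2, d 2).
Iteration 3: join on id=2 -> n2 (id 2, parent=1, d 3).
Iteration 4: join on id=1 -> n31 (id 1, parent=NULL, d 4).
Iteration 5: parent is NULL; no match; recursion stops.
SUM(d) = 0 + 1 + 2 + 3 + 4 = 10.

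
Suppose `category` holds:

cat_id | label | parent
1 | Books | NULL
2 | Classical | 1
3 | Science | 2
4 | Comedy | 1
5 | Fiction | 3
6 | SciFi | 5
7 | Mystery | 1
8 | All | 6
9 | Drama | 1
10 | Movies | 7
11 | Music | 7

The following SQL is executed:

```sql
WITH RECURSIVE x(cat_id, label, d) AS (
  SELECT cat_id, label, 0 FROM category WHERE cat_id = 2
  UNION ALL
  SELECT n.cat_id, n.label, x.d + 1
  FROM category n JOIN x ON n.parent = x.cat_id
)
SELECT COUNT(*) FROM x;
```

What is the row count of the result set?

5

Base: cat_id=2 (Classical) at d 0.
Iteration 1: rows with parent in {2} -> Science (id 3, d 1).
Iteration 2: rows with parent in {3} -> Fiction (id 5, d 2).
Iteration 3: rows with parent in {5} -> SciFi (id 6, d 3).
Iteration 4: rows with parent in {6} -> All (id 8, d 4).
Iteration 5: no rows with parent in {8}; recursion stops.
Total rows emitted: 5.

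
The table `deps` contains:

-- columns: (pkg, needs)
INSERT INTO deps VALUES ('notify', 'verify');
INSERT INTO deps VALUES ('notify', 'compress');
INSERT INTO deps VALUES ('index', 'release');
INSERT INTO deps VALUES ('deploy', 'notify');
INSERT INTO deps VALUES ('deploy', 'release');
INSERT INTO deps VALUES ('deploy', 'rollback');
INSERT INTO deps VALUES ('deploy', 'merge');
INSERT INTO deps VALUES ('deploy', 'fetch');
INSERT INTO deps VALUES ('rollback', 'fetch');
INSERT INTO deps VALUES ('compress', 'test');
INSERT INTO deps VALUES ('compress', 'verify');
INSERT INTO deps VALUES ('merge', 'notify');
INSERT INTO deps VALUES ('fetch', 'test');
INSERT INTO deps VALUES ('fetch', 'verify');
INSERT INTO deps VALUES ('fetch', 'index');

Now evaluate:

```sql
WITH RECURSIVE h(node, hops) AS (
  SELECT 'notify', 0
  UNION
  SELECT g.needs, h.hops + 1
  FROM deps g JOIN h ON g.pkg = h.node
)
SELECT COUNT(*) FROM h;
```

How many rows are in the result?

5

Base: (notify, hops=0).
Iteration 1: edges from {notify} -> (compress, hops=1), (verify, hops=1).
Iteration 2: edges from {compress,verify} -> (test, hops=2), (verify, hops=2).
Iteration 3: no outgoing edges from {test,verify}; recursion stops.
Total rows emitted: 5.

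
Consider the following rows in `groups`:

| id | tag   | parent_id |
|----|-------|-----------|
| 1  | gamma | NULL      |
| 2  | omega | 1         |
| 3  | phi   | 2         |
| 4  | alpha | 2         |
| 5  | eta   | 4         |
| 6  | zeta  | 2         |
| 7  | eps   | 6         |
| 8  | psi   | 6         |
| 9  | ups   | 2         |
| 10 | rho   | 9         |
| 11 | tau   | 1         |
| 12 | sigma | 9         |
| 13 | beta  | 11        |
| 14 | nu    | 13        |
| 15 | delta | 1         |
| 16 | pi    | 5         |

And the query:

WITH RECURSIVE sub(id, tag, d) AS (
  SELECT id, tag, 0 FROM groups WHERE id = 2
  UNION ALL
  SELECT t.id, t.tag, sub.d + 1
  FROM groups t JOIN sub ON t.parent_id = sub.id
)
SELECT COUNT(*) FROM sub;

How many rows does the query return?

Base: id=2 (omega) at d 0.
Iteration 1: rows with parent_id in {2} -> phi (id 3, d 1), alpha (id 4, d 1), zeta (id 6, d 1), ups (id 9, d 1).
Iteration 2: rows with parent_id in {3,4,6,9} -> eta (id 5, d 2), eps (id 7, d 2), psi (id 8, d 2), rho (id 10, d 2), sigma (id 12, d 2).
Iteration 3: rows with parent_id in {5,7,8,10,12} -> pi (id 16, d 3).
Iteration 4: no rows with parent_id in {16}; recursion stops.
Total rows emitted: 11.

11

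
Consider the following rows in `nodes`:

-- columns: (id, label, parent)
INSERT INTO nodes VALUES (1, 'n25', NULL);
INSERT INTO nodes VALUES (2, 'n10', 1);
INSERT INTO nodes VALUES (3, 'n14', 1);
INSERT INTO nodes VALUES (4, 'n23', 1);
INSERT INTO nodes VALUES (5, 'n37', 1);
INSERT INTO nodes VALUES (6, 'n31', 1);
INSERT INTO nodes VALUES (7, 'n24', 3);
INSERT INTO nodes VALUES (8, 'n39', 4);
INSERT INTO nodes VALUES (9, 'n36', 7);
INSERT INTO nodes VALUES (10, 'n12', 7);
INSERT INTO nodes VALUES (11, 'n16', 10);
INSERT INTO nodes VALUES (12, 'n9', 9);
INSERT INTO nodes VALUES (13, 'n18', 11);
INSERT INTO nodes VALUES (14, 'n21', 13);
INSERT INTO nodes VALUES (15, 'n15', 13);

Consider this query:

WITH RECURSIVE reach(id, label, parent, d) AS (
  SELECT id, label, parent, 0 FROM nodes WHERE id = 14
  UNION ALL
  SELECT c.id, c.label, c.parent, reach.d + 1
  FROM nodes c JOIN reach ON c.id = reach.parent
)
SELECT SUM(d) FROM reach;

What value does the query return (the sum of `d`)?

21

Base: id=14 (n21), parent=13, d 0.
Iteration 1: join on id=13 -> n18 (id 13, parent=11, d 1).
Iteration 2: join on id=11 -> n16 (id 11, parent=10, d 2).
Iteration 3: join on id=10 -> n12 (id 10, parent=7, d 3).
Iteration 4: join on id=7 -> n24 (id 7, parent=3, d 4).
Iteration 5: join on id=3 -> n14 (id 3, parent=1, d 5).
Iteration 6: join on id=1 -> n25 (id 1, parent=NULL, d 6).
Iteration 7: parent is NULL; no match; recursion stops.
SUM(d) = 0 + 1 + 2 + 3 + 4 + 5 + 6 = 21.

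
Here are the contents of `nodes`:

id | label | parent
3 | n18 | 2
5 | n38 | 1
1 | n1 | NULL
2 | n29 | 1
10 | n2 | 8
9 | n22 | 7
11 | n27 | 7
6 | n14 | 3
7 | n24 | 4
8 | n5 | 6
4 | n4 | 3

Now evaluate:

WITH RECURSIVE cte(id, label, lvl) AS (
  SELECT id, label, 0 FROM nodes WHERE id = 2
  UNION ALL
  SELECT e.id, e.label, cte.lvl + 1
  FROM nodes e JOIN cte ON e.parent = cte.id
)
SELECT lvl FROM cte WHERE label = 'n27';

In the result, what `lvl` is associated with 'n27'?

4

Base: id=2 (n29) at lvl 0.
Iteration 1: rows with parent in {2} -> n18 (id 3, lvl 1).
Iteration 2: rows with parent in {3} -> n4 (id 4, lvl 2), n14 (id 6, lvl 2).
Iteration 3: rows with parent in {4,6} -> n24 (id 7, lvl 3), n5 (id 8, lvl 3).
Iteration 4: rows with parent in {7,8} -> n22 (id 9, lvl 4), n2 (id 10, lvl 4), n27 (id 11, lvl 4).
Iteration 5: no rows with parent in {9,10,11}; recursion stops.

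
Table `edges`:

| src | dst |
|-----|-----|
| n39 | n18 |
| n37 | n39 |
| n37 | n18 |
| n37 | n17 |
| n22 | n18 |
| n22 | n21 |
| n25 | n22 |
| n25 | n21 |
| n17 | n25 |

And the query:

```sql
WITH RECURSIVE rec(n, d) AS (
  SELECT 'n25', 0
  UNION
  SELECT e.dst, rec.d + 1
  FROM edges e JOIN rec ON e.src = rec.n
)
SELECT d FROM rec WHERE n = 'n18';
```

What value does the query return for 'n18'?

2

Base: (n25, d=0).
Iteration 1: edges from {n25} -> (n21, d=1), (n22, d=1).
Iteration 2: edges from {n21,n22} -> (n18, d=2), (n21, d=2).
Iteration 3: no outgoing edges from {n18,n21}; recursion stops.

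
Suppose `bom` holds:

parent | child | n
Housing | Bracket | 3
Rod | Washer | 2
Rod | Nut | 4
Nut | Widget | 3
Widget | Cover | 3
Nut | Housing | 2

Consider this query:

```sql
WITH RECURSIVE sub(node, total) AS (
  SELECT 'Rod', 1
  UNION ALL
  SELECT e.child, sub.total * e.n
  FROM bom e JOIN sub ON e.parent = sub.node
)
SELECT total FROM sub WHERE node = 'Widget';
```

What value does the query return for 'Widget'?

Base: (Rod, total=1).
Iteration 1: components of {Rod} -> Nut = 1*4 = 4, Washer = 1*2 = 2.
Iteration 2: components of {Nut,Washer} -> Housing = 4*2 = 8, Widget = 4*3 = 12.
Iteration 3: components of {Housing,Widget} -> Bracket = 8*3 = 24, Cover = 12*3 = 36.
Iteration 4: no further components; recursion stops.

12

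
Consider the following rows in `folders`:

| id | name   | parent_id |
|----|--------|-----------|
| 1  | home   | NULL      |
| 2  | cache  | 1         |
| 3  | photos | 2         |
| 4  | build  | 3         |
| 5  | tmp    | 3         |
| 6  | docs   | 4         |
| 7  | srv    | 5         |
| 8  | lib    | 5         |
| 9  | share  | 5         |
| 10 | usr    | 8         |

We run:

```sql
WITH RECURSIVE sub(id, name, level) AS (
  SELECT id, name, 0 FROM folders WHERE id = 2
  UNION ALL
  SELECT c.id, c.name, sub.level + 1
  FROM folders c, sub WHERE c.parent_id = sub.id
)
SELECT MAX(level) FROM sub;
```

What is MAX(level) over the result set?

4

Base: id=2 (cache) at level 0.
Iteration 1: rows with parent_id in {2} -> photos (id 3, level 1).
Iteration 2: rows with parent_id in {3} -> build (id 4, level 2), tmp (id 5, level 2).
Iteration 3: rows with parent_id in {4,5} -> docs (id 6, level 3), srv (id 7, level 3), lib (id 8, level 3), share (id 9, level 3).
Iteration 4: rows with parent_id in {6,7,8,9} -> usr (id 10, level 4).
Iteration 5: no rows with parent_id in {10}; recursion stops.
level values: 0, 1, 2, 2, 3, 3, 3, 3, 4; the maximum is 4.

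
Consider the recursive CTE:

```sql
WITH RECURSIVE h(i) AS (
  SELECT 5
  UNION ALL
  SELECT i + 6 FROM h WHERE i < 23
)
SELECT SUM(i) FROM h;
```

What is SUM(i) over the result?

56

Base: i=5.
Iteration 1: 5 < 23 holds -> i = 5 + 6 = 11.
Iteration 2: 11 < 23 holds -> i = 11 + 6 = 17.
Iteration 3: 17 < 23 holds -> i = 17 + 6 = 23.
Iteration 4: 23 < 23 fails; recursion stops.
SUM(i) = 5 + 11 + 17 + 23 = 56.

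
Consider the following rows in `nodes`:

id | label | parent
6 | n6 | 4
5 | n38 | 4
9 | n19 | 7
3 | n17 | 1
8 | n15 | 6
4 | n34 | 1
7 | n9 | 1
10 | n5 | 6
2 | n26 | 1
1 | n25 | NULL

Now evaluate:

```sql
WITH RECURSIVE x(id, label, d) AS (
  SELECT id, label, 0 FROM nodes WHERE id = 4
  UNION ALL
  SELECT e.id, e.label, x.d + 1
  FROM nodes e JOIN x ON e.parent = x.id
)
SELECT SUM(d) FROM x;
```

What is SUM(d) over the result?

Base: id=4 (n34) at d 0.
Iteration 1: rows with parent in {4} -> n38 (id 5, d 1), n6 (id 6, d 1).
Iteration 2: rows with parent in {5,6} -> n15 (id 8, d 2), n5 (id 10, d 2).
Iteration 3: no rows with parent in {8,10}; recursion stops.
SUM(d) = 0 + 1 + 1 + 2 + 2 = 6.

6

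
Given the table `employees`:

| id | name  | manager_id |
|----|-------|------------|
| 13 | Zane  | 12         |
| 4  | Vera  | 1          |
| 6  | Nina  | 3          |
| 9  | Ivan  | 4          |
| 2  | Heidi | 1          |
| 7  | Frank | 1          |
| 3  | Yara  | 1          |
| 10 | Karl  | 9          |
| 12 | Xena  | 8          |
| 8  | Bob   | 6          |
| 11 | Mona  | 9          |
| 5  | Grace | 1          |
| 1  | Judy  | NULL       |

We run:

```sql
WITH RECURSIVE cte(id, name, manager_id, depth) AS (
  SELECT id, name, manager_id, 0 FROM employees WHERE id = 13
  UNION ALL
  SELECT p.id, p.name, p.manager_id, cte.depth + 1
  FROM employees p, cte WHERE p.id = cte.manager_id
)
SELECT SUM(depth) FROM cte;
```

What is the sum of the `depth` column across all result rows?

15

Base: id=13 (Zane), manager_id=12, depth 0.
Iteration 1: join on id=12 -> Xena (id 12, manager_id=8, depth 1).
Iteration 2: join on id=8 -> Bob (id 8, manager_id=6, depth 2).
Iteration 3: join on id=6 -> Nina (id 6, manager_id=3, depth 3).
Iteration 4: join on id=3 -> Yara (id 3, manager_id=1, depth 4).
Iteration 5: join on id=1 -> Judy (id 1, manager_id=NULL, depth 5).
Iteration 6: manager_id is NULL; no match; recursion stops.
SUM(depth) = 0 + 1 + 2 + 3 + 4 + 5 = 15.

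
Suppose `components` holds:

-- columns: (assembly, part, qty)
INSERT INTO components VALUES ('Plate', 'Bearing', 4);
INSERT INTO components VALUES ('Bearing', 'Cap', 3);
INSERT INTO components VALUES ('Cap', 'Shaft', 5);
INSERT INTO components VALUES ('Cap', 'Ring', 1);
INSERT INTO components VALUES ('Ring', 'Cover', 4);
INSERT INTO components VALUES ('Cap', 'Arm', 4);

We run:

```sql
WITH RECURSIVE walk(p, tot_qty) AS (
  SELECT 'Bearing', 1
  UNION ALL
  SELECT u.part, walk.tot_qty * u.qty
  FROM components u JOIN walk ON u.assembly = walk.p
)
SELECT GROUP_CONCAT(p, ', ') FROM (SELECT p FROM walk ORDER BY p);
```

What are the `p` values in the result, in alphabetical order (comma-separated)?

Base: (Bearing, tot_qty=1).
Iteration 1: components of {Bearing} -> Cap = 1*3 = 3.
Iteration 2: components of {Cap} -> Arm = 3*4 = 12, Ring = 3*1 = 3, Shaft = 3*5 = 15.
Iteration 3: components of {Arm,Ring,Shaft} -> Cover = 3*4 = 12.
Iteration 4: no further components; recursion stops.

Arm, Bearing, Cap, Cover, Ring, Shaft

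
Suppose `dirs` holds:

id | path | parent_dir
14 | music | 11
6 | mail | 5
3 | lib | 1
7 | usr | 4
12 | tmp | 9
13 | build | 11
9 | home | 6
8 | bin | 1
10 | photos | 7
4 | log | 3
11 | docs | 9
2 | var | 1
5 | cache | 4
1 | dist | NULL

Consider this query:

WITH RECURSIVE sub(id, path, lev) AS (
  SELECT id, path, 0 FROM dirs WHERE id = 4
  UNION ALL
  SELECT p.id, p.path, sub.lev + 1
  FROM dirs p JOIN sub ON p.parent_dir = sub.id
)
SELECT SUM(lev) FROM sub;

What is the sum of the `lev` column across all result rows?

27

Base: id=4 (log) at lev 0.
Iteration 1: rows with parent_dir in {4} -> cache (id 5, lev 1), usr (id 7, lev 1).
Iteration 2: rows with parent_dir in {5,7} -> mail (id 6, lev 2), photos (id 10, lev 2).
Iteration 3: rows with parent_dir in {6,10} -> home (id 9, lev 3).
Iteration 4: rows with parent_dir in {9} -> docs (id 11, lev 4), tmp (id 12, lev 4).
Iteration 5: rows with parent_dir in {11,12} -> build (id 13, lev 5), music (id 14, lev 5).
Iteration 6: no rows with parent_dir in {13,14}; recursion stops.
SUM(lev) = 0 + 1 + 1 + 2 + 2 + 3 + 4 + 4 + 5 + 5 = 27.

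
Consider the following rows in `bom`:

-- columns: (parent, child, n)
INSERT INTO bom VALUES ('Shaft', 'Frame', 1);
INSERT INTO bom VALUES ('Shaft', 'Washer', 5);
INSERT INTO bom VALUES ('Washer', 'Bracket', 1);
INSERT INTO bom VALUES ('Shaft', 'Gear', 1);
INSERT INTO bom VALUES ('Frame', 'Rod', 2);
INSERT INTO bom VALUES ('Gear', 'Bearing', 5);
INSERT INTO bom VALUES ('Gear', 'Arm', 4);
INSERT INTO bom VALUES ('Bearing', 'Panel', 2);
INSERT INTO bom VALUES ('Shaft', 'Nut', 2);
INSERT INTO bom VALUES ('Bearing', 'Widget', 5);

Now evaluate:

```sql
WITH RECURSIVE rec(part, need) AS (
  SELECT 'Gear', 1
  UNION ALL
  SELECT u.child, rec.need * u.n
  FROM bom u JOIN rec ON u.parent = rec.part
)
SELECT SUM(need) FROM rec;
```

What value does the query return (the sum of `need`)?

45

Base: (Gear, need=1).
Iteration 1: components of {Gear} -> Arm = 1*4 = 4, Bearing = 1*5 = 5.
Iteration 2: components of {Arm,Bearing} -> Panel = 5*2 = 10, Widget = 5*5 = 25.
Iteration 3: no further components; recursion stops.
SUM(need) = 1 + 5 + 4 + 10 + 25 = 45.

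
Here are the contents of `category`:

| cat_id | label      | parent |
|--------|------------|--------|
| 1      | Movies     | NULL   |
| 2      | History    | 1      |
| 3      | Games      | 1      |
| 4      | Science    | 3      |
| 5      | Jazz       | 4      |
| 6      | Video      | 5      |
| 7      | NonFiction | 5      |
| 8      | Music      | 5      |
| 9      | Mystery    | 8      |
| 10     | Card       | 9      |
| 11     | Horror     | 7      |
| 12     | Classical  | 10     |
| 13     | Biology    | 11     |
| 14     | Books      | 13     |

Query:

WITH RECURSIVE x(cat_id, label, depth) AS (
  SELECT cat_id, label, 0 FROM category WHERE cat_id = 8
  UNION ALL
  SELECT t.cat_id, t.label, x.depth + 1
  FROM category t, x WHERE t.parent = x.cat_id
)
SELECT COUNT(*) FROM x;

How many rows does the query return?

4

Base: cat_id=8 (Music) at depth 0.
Iteration 1: rows with parent in {8} -> Mystery (id 9, depth 1).
Iteration 2: rows with parent in {9} -> Card (id 10, depth 2).
Iteration 3: rows with parent in {10} -> Classical (id 12, depth 3).
Iteration 4: no rows with parent in {12}; recursion stops.
Total rows emitted: 4.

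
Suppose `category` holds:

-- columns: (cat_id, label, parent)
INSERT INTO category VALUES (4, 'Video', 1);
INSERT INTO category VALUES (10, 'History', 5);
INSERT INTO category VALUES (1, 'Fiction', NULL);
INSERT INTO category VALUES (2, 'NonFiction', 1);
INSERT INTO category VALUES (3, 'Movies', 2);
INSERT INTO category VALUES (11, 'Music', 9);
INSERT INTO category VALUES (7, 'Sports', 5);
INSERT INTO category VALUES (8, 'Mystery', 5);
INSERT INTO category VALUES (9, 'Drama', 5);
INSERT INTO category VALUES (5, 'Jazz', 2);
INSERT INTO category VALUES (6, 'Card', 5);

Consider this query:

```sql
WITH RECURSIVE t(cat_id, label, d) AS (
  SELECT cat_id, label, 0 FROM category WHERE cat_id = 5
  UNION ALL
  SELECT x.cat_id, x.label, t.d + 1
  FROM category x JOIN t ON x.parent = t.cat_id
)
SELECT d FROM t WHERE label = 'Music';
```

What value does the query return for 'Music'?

2

Base: cat_id=5 (Jazz) at d 0.
Iteration 1: rows with parent in {5} -> Card (id 6, d 1), Sports (id 7, d 1), Mystery (id 8, d 1), Drama (id 9, d 1), History (id 10, d 1).
Iteration 2: rows with parent in {6,7,8,9,10} -> Music (id 11, d 2).
Iteration 3: no rows with parent in {11}; recursion stops.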